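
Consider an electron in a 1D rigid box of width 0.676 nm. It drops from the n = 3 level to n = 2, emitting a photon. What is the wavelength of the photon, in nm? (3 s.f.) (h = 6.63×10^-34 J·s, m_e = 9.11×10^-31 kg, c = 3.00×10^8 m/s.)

E_1 = h²/(8m_eL²) = 1.320×10^-19 J, so ΔE = (3² − 2²)E_1 = 6.600×10^-19 J.
λ = hc/ΔE = (6.63×10^-34·3.00×10^8)/6.600×10^-19 = 3.01×10^-7 m = 301 nm.

λ = 301 nm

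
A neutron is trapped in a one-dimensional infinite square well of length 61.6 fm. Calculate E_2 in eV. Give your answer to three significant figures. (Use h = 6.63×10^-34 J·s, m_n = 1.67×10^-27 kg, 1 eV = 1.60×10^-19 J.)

For an infinite well E_n = n²h²/(8m_nL²), so E_1 = h²/(8m_nL²) = (6.63×10^-34)²/(8·1.67×10^-27·(6.16×10^-14 m)²) = 8.671×10^-15 J.
Then E_2 = 2²·E_1 = 4·8.671×10^-15 J = 3.468×10^-14 J.
Converting, E_2 = 3.468×10^-14 J / (1.60×10^-19 J/eV) = 2.17×10^5 eV.

E_2 = 2.17×10^5 eV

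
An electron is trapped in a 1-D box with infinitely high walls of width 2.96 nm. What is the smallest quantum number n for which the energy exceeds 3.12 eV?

E_1 = h²/(8m_eL²) = 6.876×10^-21 J = 0.04292 eV.
Need n² > 3.12/0.04292 = 72.69, i.e. n > 8.526.
The smallest integer satisfying this is n = 9.

n = 9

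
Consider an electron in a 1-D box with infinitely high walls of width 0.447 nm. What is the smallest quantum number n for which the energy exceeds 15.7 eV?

E_1 = h²/(8m_eL²) = 3.015×10^-19 J = 1.882 eV.
Need n² > 15.7/1.882 = 8.342, i.e. n > 2.888.
The smallest integer satisfying this is n = 3.

n = 3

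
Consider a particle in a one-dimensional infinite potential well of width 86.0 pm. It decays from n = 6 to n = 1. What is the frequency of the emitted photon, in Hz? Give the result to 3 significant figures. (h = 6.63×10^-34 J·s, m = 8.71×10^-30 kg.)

f = 4.50×10^16 Hz

E_1 = h²/(8mL²) = 8.529×10^-19 J and ΔE = (6² − 1²)E_1 = 2.985×10^-17 J.
f = ΔE/h = 2.985×10^-17/6.63×10^-34 = 4.50×10^16 Hz.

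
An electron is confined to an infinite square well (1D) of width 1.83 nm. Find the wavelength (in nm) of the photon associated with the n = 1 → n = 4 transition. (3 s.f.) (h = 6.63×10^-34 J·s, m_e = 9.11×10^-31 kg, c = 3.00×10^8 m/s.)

λ = 736 nm

E_1 = h²/(8m_eL²) = 1.801×10^-20 J, so ΔE = (4² − 1²)E_1 = 2.702×10^-19 J.
λ = hc/ΔE = (6.63×10^-34·3.00×10^8)/2.702×10^-19 = 7.36×10^-7 m = 736 nm.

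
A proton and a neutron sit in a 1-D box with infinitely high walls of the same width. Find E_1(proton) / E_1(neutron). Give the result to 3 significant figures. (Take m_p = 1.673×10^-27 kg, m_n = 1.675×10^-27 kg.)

E_n ∝ 1/m at fixed n and L, so the ratio is m_n/m_p = 1.675×10^-27/1.673×10^-27 = 1.00.

1.00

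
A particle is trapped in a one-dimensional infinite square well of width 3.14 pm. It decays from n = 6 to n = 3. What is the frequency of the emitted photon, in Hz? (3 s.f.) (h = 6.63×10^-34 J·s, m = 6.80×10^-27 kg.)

f = 3.34×10^16 Hz

E_1 = h²/(8mL²) = 8.195×10^-19 J and ΔE = (6² − 3²)E_1 = 2.213×10^-17 J.
f = ΔE/h = 2.213×10^-17/6.63×10^-34 = 3.34×10^16 Hz.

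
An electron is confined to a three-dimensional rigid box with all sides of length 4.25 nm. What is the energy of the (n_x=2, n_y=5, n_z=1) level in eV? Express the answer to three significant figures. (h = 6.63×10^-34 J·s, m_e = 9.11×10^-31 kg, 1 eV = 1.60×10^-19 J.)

E = 0.626 eV

For a 3D rectangular well E = (h²/8m_e)·Σ n_i²/L_i² = (6.63×10^-34)²/(8·9.11×10^-31) · [2²/(4.25 nm)² + 5²/(4.25 nm)² + 1²/(4.25 nm)²].
Evaluating gives E = 1.002×10^-19 J = 0.626 eV.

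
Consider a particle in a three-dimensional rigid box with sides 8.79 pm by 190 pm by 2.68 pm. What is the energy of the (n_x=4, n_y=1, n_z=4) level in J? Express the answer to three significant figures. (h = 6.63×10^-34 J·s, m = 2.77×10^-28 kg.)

E = 4.83×10^-16 J

For a 3D rectangular well E = (h²/8m)·Σ n_i²/L_i² = (6.63×10^-34)²/(8·2.77×10^-28) · [4²/(8.79 pm)² + 1²/(190 pm)² + 4²/(2.68 pm)²].
Evaluating gives E = 4.83×10^-16 J.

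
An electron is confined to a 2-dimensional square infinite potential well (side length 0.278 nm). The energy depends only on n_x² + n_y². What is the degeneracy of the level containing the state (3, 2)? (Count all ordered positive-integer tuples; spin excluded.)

The level has n_x² + n_y² = 13. The ordered positive-integer solutions are (2, 3), (3, 2).
That gives 2 states.

degeneracy = 2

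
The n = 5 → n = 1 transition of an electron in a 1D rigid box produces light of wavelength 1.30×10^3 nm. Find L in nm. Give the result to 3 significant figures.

The photon carries ΔE = hc/λ = 6.626×10^-34·2.998×10^8/1.30×10^-6 m = 1.528×10^-19 J.
Since ΔE = (5² − 1²)E_1, E_1 = 6.367×10^-21 J, and L = h/√(8m_eE_1) = 3.08×10^-9 m = 3.08 nm.

L = 3.08 nm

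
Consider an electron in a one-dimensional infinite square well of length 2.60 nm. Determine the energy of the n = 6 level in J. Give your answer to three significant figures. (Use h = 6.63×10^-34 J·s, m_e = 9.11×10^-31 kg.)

E_6 = 3.21×10^-19 J

For an infinite well E_n = n²h²/(8m_eL²), so E_1 = h²/(8m_eL²) = (6.63×10^-34)²/(8·9.11×10^-31·(2.60×10^-9 m)²) = 8.922×10^-21 J.
Then E_6 = 6²·E_1 = 36·8.922×10^-21 J = 3.21×10^-19 J.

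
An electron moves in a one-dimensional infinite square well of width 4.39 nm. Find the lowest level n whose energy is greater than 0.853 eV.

n = 7

E_1 = h²/(8m_eL²) = 3.126×10^-21 J = 0.01951 eV.
Need n² > 0.853/0.01951 = 43.72, i.e. n > 6.612.
The smallest integer satisfying this is n = 7.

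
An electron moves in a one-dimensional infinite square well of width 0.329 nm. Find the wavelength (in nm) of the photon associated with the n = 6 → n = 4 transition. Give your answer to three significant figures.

λ = 17.8 nm

E_1 = h²/(8m_eL²) = 5.566×10^-19 J, so ΔE = (6² − 4²)E_1 = 1.113×10^-17 J.
λ = hc/ΔE = (6.626×10^-34·2.998×10^8)/1.113×10^-17 = 1.78×10^-8 m = 17.8 nm.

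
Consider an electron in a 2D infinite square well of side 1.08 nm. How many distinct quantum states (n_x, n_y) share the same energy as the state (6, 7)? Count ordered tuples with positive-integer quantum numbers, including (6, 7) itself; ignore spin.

The level has n_x² + n_y² = 85. The ordered positive-integer solutions are (2, 9), (6, 7), (7, 6), (9, 2).
That gives 4 states.

degeneracy = 4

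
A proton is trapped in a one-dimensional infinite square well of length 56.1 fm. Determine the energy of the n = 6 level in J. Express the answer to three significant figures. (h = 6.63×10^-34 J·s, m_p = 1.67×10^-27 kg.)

For an infinite well E_n = n²h²/(8m_pL²), so E_1 = h²/(8m_pL²) = (6.63×10^-34)²/(8·1.67×10^-27·(5.61×10^-14 m)²) = 1.045×10^-14 J.
Then E_6 = 6²·E_1 = 36·1.045×10^-14 J = 3.76×10^-13 J.

E_6 = 3.76×10^-13 J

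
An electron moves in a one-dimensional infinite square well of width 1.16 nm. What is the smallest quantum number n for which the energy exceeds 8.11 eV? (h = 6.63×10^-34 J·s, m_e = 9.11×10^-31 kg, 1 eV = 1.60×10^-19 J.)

n = 6

E_1 = h²/(8m_eL²) = 4.482×10^-20 J = 0.2801 eV.
Need n² > 8.11/0.2801 = 28.95, i.e. n > 5.381.
The smallest integer satisfying this is n = 6.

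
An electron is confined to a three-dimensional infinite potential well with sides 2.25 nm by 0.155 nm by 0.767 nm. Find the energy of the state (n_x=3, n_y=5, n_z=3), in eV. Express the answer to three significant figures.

For a 3D rectangular well E = (h²/8m_e)·Σ n_i²/L_i² = (6.626×10^-34)²/(8·9.109×10^-31) · [3²/(2.25 nm)² + 5²/(0.155 nm)² + 3²/(0.767 nm)²].
Evaluating gives E = 6.372×10^-17 J = 398 eV.

E = 398 eV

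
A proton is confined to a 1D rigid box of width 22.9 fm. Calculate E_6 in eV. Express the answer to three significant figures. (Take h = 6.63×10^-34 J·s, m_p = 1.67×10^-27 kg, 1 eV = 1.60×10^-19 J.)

For an infinite well E_n = n²h²/(8m_pL²), so E_1 = h²/(8m_pL²) = (6.63×10^-34)²/(8·1.67×10^-27·(2.29×10^-14 m)²) = 6.274×10^-14 J.
Then E_6 = 6²·E_1 = 36·6.274×10^-14 J = 2.259×10^-12 J.
Converting, E_6 = 2.259×10^-12 J / (1.60×10^-19 J/eV) = 1.41×10^7 eV.

E_6 = 1.41×10^7 eV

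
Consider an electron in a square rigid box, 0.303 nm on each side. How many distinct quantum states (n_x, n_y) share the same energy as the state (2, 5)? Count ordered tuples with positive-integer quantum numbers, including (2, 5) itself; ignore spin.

degeneracy = 2

The level has n_x² + n_y² = 29. The ordered positive-integer solutions are (2, 5), (5, 2).
That gives 2 states.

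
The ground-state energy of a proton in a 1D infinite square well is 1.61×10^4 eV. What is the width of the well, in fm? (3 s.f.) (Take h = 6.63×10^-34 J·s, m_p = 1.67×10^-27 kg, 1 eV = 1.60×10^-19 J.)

From E_n = n²h²/(8m_pL²), L = n·h/√(8m_pE_n).
E_1 = 1.61×10^4 eV = 2.576×10^-15 J, so L = 1·6.63×10^-34/√(8·1.67×10^-27·2.576×10^-15) = 1.13×10^-13 m = 113 fm.

L = 113 fm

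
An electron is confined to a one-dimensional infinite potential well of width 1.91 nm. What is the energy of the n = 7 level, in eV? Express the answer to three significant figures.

For an infinite well E_n = n²h²/(8m_eL²), so E_1 = h²/(8m_eL²) = (6.626×10^-34)²/(8·9.109×10^-31·(1.91×10^-9 m)²) = 1.651×10^-20 J.
Then E_7 = 7²·E_1 = 49·1.651×10^-20 J = 8.090×10^-19 J.
Converting, E_7 = 8.090×10^-19 J / (1.602×10^-19 J/eV) = 5.05 eV.

E_7 = 5.05 eV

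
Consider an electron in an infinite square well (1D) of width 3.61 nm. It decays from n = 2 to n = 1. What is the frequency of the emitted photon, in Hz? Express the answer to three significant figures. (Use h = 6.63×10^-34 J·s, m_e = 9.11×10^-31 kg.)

E_1 = h²/(8m_eL²) = 4.628×10^-21 J and ΔE = (2² − 1²)E_1 = 1.388×10^-20 J.
f = ΔE/h = 1.388×10^-20/6.63×10^-34 = 2.09×10^13 Hz.

f = 2.09×10^13 Hz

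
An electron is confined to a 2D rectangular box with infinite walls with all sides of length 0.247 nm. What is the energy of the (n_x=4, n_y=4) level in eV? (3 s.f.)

E = 197 eV

For a 2D rectangular well E = (h²/8m_e)·Σ n_i²/L_i² = (6.626×10^-34)²/(8·9.109×10^-31) · [4²/(0.247 nm)² + 4²/(0.247 nm)²].
Evaluating gives E = 3.160×10^-17 J = 197 eV.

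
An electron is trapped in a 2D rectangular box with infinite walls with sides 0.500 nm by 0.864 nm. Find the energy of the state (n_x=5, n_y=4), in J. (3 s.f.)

For a 2D rectangular well E = (h²/8m_e)·Σ n_i²/L_i² = (6.626×10^-34)²/(8·9.109×10^-31) · [5²/(0.500 nm)² + 4²/(0.864 nm)²].
Evaluating gives E = 7.32×10^-18 J.

E = 7.32×10^-18 J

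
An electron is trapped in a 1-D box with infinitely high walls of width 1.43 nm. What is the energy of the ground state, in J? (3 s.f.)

For an infinite well E_n = n²h²/(8m_eL²), so E_1 = h²/(8m_eL²) = (6.626×10^-34)²/(8·9.109×10^-31·(1.43×10^-9 m)²) = 2.946×10^-20 J.

E_1 = 2.95×10^-20 J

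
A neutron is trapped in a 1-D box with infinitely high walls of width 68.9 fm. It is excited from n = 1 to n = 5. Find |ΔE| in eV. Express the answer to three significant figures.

|ΔE| = 1.03×10^6 eV

E_1 = h²/(8m_nL²) = 6.902×10^-15 J.
|ΔE| = |1² − 5²|·E_1 = 24·6.902×10^-15 J = 1.656×10^-13 J = 1.03×10^6 eV.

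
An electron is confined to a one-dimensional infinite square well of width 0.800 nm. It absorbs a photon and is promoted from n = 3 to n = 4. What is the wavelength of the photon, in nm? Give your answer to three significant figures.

λ = 301 nm

E_1 = h²/(8m_eL²) = 9.414×10^-20 J, so ΔE = (4² − 3²)E_1 = 6.590×10^-19 J.
λ = hc/ΔE = (6.626×10^-34·2.998×10^8)/6.590×10^-19 = 3.01×10^-7 m = 301 nm.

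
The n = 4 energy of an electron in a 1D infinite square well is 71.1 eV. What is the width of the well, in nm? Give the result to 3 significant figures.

L = 0.291 nm

From E_n = n²h²/(8m_eL²), L = n·h/√(8m_eE_n).
E_4 = 71.1 eV = 1.139×10^-17 J, so L = 4·6.626×10^-34/√(8·9.109×10^-31·1.139×10^-17) = 2.91×10^-10 m = 0.291 nm.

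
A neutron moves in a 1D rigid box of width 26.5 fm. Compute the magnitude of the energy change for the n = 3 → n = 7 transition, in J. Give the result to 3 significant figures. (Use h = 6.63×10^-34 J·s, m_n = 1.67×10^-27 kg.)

E_1 = h²/(8m_nL²) = 4.685×10^-14 J.
|ΔE| = |3² − 7²|·E_1 = 40·4.685×10^-14 J = 1.87×10^-12 J.

|ΔE| = 1.87×10^-12 J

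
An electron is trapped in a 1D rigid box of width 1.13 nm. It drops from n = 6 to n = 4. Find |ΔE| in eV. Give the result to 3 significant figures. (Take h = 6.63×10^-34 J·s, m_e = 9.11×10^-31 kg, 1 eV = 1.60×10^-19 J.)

E_1 = h²/(8m_eL²) = 4.723×10^-20 J.
|ΔE| = |6² − 4²|·E_1 = 20·4.723×10^-20 J = 9.446×10^-19 J = 5.90 eV.

|ΔE| = 5.90 eV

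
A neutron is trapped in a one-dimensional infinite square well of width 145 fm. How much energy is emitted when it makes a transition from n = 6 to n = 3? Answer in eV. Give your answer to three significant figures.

E_1 = h²/(8m_nL²) = 1.558×10^-15 J.
|ΔE| = |6² − 3²|·E_1 = 27·1.558×10^-15 J = 4.207×10^-14 J = 2.63×10^5 eV.

|ΔE| = 2.63×10^5 eV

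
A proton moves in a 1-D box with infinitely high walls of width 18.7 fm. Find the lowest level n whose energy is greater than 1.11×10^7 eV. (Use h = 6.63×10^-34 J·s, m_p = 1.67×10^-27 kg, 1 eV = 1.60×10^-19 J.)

E_1 = h²/(8m_pL²) = 9.409×10^-14 J = 5.881×10^5 eV.
Need n² > 1.11×10^7/5.881×10^5 = 18.87, i.e. n > 4.344.
The smallest integer satisfying this is n = 5.

n = 5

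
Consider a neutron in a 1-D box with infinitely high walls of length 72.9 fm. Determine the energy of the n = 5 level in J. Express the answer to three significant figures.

E_5 = 1.54×10^-13 J

For an infinite well E_n = n²h²/(8m_nL²), so E_1 = h²/(8m_nL²) = (6.626×10^-34)²/(8·1.675×10^-27·(7.29×10^-14 m)²) = 6.165×10^-15 J.
Then E_5 = 5²·E_1 = 25·6.165×10^-15 J = 1.54×10^-13 J.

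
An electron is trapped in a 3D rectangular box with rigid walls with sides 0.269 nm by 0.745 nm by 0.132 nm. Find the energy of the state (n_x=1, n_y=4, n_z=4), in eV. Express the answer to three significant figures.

E = 361 eV

For a 3D rectangular well E = (h²/8m_e)·Σ n_i²/L_i² = (6.626×10^-34)²/(8·9.109×10^-31) · [1²/(0.269 nm)² + 4²/(0.745 nm)² + 4²/(0.132 nm)²].
Evaluating gives E = 5.789×10^-17 J = 361 eV.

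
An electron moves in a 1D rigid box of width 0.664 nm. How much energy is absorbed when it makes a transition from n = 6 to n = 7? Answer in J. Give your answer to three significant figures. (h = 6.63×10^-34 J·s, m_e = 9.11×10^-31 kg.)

|ΔE| = 1.78×10^-18 J

E_1 = h²/(8m_eL²) = 1.368×10^-19 J.
|ΔE| = |6² − 7²|·E_1 = 13·1.368×10^-19 J = 1.78×10^-18 J.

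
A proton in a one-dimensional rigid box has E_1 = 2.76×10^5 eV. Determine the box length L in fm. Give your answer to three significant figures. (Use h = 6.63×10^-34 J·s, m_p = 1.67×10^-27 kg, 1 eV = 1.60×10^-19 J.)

From E_n = n²h²/(8m_pL²), L = n·h/√(8m_pE_n).
E_1 = 2.76×10^5 eV = 4.416×10^-14 J, so L = 1·6.63×10^-34/√(8·1.67×10^-27·4.416×10^-14) = 2.73×10^-14 m = 27.3 fm.

L = 27.3 fm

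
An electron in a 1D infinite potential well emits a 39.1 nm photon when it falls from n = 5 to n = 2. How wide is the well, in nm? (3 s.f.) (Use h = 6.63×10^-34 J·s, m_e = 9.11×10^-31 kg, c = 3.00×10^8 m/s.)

L = 0.499 nm

The photon carries ΔE = hc/λ = 6.63×10^-34·3.00×10^8/3.91×10^-8 m = 5.087×10^-18 J.
Since ΔE = (5² − 2²)E_1, E_1 = 2.422×10^-19 J, and L = h/√(8m_eE_1) = 4.99×10^-10 m = 0.499 nm.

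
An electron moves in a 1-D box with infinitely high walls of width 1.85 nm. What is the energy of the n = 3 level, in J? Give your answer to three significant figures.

E_3 = 1.58×10^-19 J

For an infinite well E_n = n²h²/(8m_eL²), so E_1 = h²/(8m_eL²) = (6.626×10^-34)²/(8·9.109×10^-31·(1.85×10^-9 m)²) = 1.760×10^-20 J.
Then E_3 = 3²·E_1 = 9·1.760×10^-20 J = 1.58×10^-19 J.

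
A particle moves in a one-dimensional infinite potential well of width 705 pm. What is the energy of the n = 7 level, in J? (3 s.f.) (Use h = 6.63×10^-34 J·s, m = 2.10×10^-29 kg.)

For an infinite well E_n = n²h²/(8mL²), so E_1 = h²/(8mL²) = (6.63×10^-34)²/(8·2.10×10^-29·(7.05×10^-10 m)²) = 5.264×10^-21 J.
Then E_7 = 7²·E_1 = 49·5.264×10^-21 J = 2.58×10^-19 J.

E_7 = 2.58×10^-19 J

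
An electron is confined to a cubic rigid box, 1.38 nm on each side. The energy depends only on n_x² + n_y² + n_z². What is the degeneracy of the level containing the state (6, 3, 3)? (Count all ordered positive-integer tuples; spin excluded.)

The level has n_x² + n_y² + n_z² = 54. The ordered positive-integer solutions are (1, 2, 7), (1, 7, 2), (2, 1, 7), (2, 5, 5), (2, 7, 1), (3, 3, 6), (3, 6, 3), (5, 2, 5), (5, 5, 2), (6, 3, 3), (7, 1, 2), (7, 2, 1).
That gives 12 states.

degeneracy = 12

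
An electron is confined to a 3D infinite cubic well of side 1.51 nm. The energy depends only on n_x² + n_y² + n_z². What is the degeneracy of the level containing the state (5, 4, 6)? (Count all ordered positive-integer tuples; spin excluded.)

degeneracy = 12

The level has n_x² + n_y² + n_z² = 77. The ordered positive-integer solutions are (2, 3, 8), (2, 8, 3), (3, 2, 8), (3, 8, 2), (4, 5, 6), (4, 6, 5), (5, 4, 6), (5, 6, 4), (6, 4, 5), (6, 5, 4), (8, 2, 3), (8, 3, 2).
That gives 12 states.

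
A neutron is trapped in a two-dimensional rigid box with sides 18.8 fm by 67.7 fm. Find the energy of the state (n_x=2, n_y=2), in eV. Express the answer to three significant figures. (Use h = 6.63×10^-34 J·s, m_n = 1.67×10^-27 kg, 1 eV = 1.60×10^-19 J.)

E = 2.51×10^6 eV

For a 2D rectangular well E = (h²/8m_n)·Σ n_i²/L_i² = (6.63×10^-34)²/(8·1.67×10^-27) · [2²/(18.8 fm)² + 2²/(67.7 fm)²].
Evaluating gives E = 4.011×10^-13 J = 2.51×10^6 eV.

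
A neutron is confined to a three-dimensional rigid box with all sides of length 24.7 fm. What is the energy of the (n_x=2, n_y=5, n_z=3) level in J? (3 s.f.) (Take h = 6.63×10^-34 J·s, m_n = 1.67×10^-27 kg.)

E = 2.05×10^-12 J

For a 3D rectangular well E = (h²/8m_n)·Σ n_i²/L_i² = (6.63×10^-34)²/(8·1.67×10^-27) · [2²/(24.7 fm)² + 5²/(24.7 fm)² + 3²/(24.7 fm)²].
Evaluating gives E = 2.05×10^-12 J.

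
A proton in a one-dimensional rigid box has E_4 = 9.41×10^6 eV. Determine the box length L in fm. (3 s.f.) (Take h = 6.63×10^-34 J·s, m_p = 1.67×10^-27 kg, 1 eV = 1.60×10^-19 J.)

From E_n = n²h²/(8m_pL²), L = n·h/√(8m_pE_n).
E_4 = 9.41×10^6 eV = 1.506×10^-12 J, so L = 4·6.63×10^-34/√(8·1.67×10^-27·1.506×10^-12) = 1.87×10^-14 m = 18.7 fm.

L = 18.7 fm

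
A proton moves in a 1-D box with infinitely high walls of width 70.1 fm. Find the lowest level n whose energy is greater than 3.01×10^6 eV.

n = 9

E_1 = h²/(8m_pL²) = 6.675×10^-15 J = 4.167×10^4 eV.
Need n² > 3.01×10^6/4.167×10^4 = 72.23, i.e. n > 8.499.
The smallest integer satisfying this is n = 9.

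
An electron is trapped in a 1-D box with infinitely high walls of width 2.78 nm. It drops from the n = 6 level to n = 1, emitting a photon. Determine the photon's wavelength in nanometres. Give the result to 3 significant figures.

λ = 728 nm

E_1 = h²/(8m_eL²) = 7.796×10^-21 J, so ΔE = (6² − 1²)E_1 = 2.729×10^-19 J.
λ = hc/ΔE = (6.626×10^-34·2.998×10^8)/2.729×10^-19 = 7.28×10^-7 m = 728 nm.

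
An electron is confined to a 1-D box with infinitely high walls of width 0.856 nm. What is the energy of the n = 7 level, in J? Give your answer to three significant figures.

For an infinite well E_n = n²h²/(8m_eL²), so E_1 = h²/(8m_eL²) = (6.626×10^-34)²/(8·9.109×10^-31·(8.56×10^-10 m)²) = 8.222×10^-20 J.
Then E_7 = 7²·E_1 = 49·8.222×10^-20 J = 4.03×10^-18 J.

E_7 = 4.03×10^-18 J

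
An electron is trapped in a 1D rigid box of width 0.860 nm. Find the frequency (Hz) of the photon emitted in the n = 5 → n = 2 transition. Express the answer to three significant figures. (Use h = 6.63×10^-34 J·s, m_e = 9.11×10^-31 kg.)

f = 2.58×10^15 Hz

E_1 = h²/(8m_eL²) = 8.155×10^-20 J and ΔE = (5² − 2²)E_1 = 1.713×10^-18 J.
f = ΔE/h = 1.713×10^-18/6.63×10^-34 = 2.58×10^15 Hz.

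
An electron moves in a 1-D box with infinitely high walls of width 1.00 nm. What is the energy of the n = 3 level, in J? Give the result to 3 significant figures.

E_3 = 5.42×10^-19 J

For an infinite well E_n = n²h²/(8m_eL²), so E_1 = h²/(8m_eL²) = (6.626×10^-34)²/(8·9.109×10^-31·(1.00×10^-9 m)²) = 6.025×10^-20 J.
Then E_3 = 3²·E_1 = 9·6.025×10^-20 J = 5.42×10^-19 J.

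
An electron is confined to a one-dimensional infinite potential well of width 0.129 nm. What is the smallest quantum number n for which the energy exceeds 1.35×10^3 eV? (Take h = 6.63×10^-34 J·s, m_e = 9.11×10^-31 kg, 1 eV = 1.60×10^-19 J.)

E_1 = h²/(8m_eL²) = 3.624×10^-18 J = 22.65 eV.
Need n² > 1.35×10^3/22.65 = 59.60, i.e. n > 7.720.
The smallest integer satisfying this is n = 8.

n = 8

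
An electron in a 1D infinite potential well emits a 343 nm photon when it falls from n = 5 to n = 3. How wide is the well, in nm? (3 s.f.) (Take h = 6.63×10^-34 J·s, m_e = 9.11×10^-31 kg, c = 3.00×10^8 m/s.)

The photon carries ΔE = hc/λ = 6.63×10^-34·3.00×10^8/3.43×10^-7 m = 5.799×10^-19 J.
Since ΔE = (5² − 3²)E_1, E_1 = 3.624×10^-20 J, and L = h/√(8m_eE_1) = 1.29×10^-9 m = 1.29 nm.

L = 1.29 nm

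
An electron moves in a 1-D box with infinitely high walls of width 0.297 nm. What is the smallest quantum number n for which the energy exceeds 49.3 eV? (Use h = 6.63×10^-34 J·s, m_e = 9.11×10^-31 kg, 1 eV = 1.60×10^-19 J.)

E_1 = h²/(8m_eL²) = 6.838×10^-19 J = 4.274 eV.
Need n² > 49.3/4.274 = 11.53, i.e. n > 3.396.
The smallest integer satisfying this is n = 4.

n = 4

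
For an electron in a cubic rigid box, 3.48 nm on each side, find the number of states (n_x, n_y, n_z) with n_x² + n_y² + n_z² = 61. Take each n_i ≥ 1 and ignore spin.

degeneracy = 6

The level has n_x² + n_y² + n_z² = 61. The ordered positive-integer solutions are (3, 4, 6), (3, 6, 4), (4, 3, 6), (4, 6, 3), (6, 3, 4), (6, 4, 3).
That gives 6 states.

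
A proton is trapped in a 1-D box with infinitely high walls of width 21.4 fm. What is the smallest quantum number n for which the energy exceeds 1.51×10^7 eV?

E_1 = h²/(8m_pL²) = 7.163×10^-14 J = 4.471×10^5 eV.
Need n² > 1.51×10^7/4.471×10^5 = 33.77, i.e. n > 5.811.
The smallest integer satisfying this is n = 6.

n = 6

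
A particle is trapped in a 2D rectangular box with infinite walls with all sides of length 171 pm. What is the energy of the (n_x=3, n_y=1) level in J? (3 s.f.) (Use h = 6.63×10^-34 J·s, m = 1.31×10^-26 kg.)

For a 2D rectangular well E = (h²/8m)·Σ n_i²/L_i² = (6.63×10^-34)²/(8·1.31×10^-26) · [3²/(171 pm)² + 1²/(171 pm)²].
Evaluating gives E = 1.43×10^-21 J.

E = 1.43×10^-21 J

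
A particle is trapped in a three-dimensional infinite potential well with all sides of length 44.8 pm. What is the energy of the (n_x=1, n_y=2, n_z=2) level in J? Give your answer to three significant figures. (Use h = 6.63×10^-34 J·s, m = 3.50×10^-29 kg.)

For a 3D rectangular well E = (h²/8m)·Σ n_i²/L_i² = (6.63×10^-34)²/(8·3.50×10^-29) · [1²/(44.8 pm)² + 2²/(44.8 pm)² + 2²/(44.8 pm)²].
Evaluating gives E = 7.04×10^-18 J.

E = 7.04×10^-18 J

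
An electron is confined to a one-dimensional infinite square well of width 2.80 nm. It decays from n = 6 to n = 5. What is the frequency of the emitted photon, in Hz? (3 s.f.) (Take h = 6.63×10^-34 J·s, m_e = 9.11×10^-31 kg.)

E_1 = h²/(8m_eL²) = 7.693×10^-21 J and ΔE = (6² − 5²)E_1 = 8.462×10^-20 J.
f = ΔE/h = 8.462×10^-20/6.63×10^-34 = 1.28×10^14 Hz.

f = 1.28×10^14 Hz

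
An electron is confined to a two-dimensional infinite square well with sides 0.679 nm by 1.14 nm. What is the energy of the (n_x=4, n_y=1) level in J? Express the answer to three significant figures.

E = 2.14×10^-18 J

For a 2D rectangular well E = (h²/8m_e)·Σ n_i²/L_i² = (6.626×10^-34)²/(8·9.109×10^-31) · [4²/(0.679 nm)² + 1²/(1.14 nm)²].
Evaluating gives E = 2.14×10^-18 J.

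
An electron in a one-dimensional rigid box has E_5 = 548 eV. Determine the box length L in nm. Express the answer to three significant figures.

L = 0.131 nm

From E_n = n²h²/(8m_eL²), L = n·h/√(8m_eE_n).
E_5 = 548 eV = 8.779×10^-17 J, so L = 5·6.626×10^-34/√(8·9.109×10^-31·8.779×10^-17) = 1.31×10^-10 m = 0.131 nm.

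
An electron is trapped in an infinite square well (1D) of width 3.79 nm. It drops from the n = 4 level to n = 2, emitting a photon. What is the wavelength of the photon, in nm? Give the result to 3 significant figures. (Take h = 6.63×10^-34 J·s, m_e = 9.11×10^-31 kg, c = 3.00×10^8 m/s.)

λ = 3.95×10^3 nm

E_1 = h²/(8m_eL²) = 4.199×10^-21 J, so ΔE = (4² − 2²)E_1 = 5.039×10^-20 J.
λ = hc/ΔE = (6.63×10^-34·3.00×10^8)/5.039×10^-20 = 3.95×10^-6 m = 3.95×10^3 nm.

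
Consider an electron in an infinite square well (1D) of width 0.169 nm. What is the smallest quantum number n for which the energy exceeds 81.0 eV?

E_1 = h²/(8m_eL²) = 2.109×10^-18 J = 13.16 eV.
Need n² > 81.0/13.16 = 6.155, i.e. n > 2.481.
The smallest integer satisfying this is n = 3.

n = 3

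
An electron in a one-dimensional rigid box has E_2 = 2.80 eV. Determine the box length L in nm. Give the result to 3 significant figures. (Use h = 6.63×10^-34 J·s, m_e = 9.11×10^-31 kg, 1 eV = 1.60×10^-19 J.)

From E_n = n²h²/(8m_eL²), L = n·h/√(8m_eE_n).
E_2 = 2.80 eV = 4.480×10^-19 J, so L = 2·6.63×10^-34/√(8·9.11×10^-31·4.480×10^-19) = 7.34×10^-10 m = 0.734 nm.

L = 0.734 nm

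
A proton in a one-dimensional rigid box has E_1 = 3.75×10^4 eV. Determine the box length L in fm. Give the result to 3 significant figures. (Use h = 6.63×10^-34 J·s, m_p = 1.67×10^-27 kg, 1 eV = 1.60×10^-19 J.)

From E_n = n²h²/(8m_pL²), L = n·h/√(8m_pE_n).
E_1 = 3.75×10^4 eV = 6.000×10^-15 J, so L = 1·6.63×10^-34/√(8·1.67×10^-27·6.000×10^-15) = 7.41×10^-14 m = 74.1 fm.

L = 74.1 fm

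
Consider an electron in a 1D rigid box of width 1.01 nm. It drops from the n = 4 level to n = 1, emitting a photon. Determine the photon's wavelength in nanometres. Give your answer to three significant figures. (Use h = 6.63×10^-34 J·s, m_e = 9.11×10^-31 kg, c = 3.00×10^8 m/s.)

λ = 224 nm

E_1 = h²/(8m_eL²) = 5.913×10^-20 J, so ΔE = (4² − 1²)E_1 = 8.870×10^-19 J.
λ = hc/ΔE = (6.63×10^-34·3.00×10^8)/8.870×10^-19 = 2.24×10^-7 m = 224 nm.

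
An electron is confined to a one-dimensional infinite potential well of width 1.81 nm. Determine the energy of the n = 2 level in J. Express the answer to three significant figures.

For an infinite well E_n = n²h²/(8m_eL²), so E_1 = h²/(8m_eL²) = (6.626×10^-34)²/(8·9.109×10^-31·(1.81×10^-9 m)²) = 1.839×10^-20 J.
Then E_2 = 2²·E_1 = 4·1.839×10^-20 J = 7.36×10^-20 J.

E_2 = 7.36×10^-20 J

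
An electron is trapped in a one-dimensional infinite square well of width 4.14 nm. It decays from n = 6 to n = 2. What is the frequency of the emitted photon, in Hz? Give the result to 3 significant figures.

f = 1.70×10^14 Hz

E_1 = h²/(8m_eL²) = 3.515×10^-21 J and ΔE = (6² − 2²)E_1 = 1.125×10^-19 J.
f = ΔE/h = 1.125×10^-19/6.626×10^-34 = 1.70×10^14 Hz.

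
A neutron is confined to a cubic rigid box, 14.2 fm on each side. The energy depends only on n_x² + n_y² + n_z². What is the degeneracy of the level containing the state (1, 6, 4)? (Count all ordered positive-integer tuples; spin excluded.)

degeneracy = 6

The level has n_x² + n_y² + n_z² = 53. The ordered positive-integer solutions are (1, 4, 6), (1, 6, 4), (4, 1, 6), (4, 6, 1), (6, 1, 4), (6, 4, 1).
That gives 6 states.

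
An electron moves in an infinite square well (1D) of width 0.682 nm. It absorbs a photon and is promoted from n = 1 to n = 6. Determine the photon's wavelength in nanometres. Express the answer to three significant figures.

λ = 43.8 nm

E_1 = h²/(8m_eL²) = 1.295×10^-19 J, so ΔE = (6² − 1²)E_1 = 4.532×10^-18 J.
λ = hc/ΔE = (6.626×10^-34·2.998×10^8)/4.532×10^-18 = 4.38×10^-8 m = 43.8 nm.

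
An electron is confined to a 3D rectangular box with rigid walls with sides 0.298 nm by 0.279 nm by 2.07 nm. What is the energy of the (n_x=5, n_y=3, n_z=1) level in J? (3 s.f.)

E = 2.39×10^-17 J

For a 3D rectangular well E = (h²/8m_e)·Σ n_i²/L_i² = (6.626×10^-34)²/(8·9.109×10^-31) · [5²/(0.298 nm)² + 3²/(0.279 nm)² + 1²/(2.07 nm)²].
Evaluating gives E = 2.39×10^-17 J.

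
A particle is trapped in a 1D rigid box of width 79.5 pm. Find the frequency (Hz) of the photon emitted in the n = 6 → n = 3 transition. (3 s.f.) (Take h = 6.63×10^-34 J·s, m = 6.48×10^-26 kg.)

E_1 = h²/(8mL²) = 1.342×10^-22 J and ΔE = (6² − 3²)E_1 = 3.623×10^-21 J.
f = ΔE/h = 3.623×10^-21/6.63×10^-34 = 5.46×10^12 Hz.

f = 5.46×10^12 Hz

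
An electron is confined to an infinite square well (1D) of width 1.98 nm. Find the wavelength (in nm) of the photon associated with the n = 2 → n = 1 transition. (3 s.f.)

E_1 = h²/(8m_eL²) = 1.537×10^-20 J, so ΔE = (2² − 1²)E_1 = 4.611×10^-20 J.
λ = hc/ΔE = (6.626×10^-34·2.998×10^8)/4.611×10^-20 = 4.31×10^-6 m = 4.31×10^3 nm.

λ = 4.31×10^3 nm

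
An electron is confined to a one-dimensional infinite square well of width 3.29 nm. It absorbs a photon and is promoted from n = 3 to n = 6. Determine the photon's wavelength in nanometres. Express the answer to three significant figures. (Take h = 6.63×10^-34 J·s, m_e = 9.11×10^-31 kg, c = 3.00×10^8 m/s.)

E_1 = h²/(8m_eL²) = 5.572×10^-21 J, so ΔE = (6² − 3²)E_1 = 1.504×10^-19 J.
λ = hc/ΔE = (6.63×10^-34·3.00×10^8)/1.504×10^-19 = 1.32×10^-6 m = 1.32×10^3 nm.

λ = 1.32×10^3 nm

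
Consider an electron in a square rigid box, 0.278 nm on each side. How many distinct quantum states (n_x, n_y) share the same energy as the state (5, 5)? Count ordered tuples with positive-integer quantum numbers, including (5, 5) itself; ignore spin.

The level has n_x² + n_y² = 50. The ordered positive-integer solutions are (1, 7), (5, 5), (7, 1).
That gives 3 states.

degeneracy = 3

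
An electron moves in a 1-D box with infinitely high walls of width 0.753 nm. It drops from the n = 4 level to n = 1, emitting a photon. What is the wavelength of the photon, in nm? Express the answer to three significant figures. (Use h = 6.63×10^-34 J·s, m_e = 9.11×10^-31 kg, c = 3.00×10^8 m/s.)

λ = 125 nm

E_1 = h²/(8m_eL²) = 1.064×10^-19 J, so ΔE = (4² − 1²)E_1 = 1.596×10^-18 J.
λ = hc/ΔE = (6.63×10^-34·3.00×10^8)/1.596×10^-18 = 1.25×10^-7 m = 125 nm.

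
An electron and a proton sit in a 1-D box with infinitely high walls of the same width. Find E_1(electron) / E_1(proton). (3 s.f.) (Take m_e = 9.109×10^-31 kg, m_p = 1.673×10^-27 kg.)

1.84×10^3

E_n ∝ 1/m at fixed n and L, so the ratio is m_p/m_e = 1.673×10^-27/9.109×10^-31 = 1.84×10^3.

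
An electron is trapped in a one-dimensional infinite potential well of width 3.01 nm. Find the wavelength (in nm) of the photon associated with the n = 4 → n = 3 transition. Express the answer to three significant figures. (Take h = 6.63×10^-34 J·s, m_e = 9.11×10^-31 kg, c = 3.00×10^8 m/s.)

λ = 4.27×10^3 nm

E_1 = h²/(8m_eL²) = 6.657×10^-21 J, so ΔE = (4² − 3²)E_1 = 4.660×10^-20 J.
λ = hc/ΔE = (6.63×10^-34·3.00×10^8)/4.660×10^-20 = 4.27×10^-6 m = 4.27×10^3 nm.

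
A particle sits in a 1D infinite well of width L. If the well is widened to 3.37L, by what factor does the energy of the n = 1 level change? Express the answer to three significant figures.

0.0881

E_n ∝ 1/L², so the energy scales by 1/3.37² = 0.0881.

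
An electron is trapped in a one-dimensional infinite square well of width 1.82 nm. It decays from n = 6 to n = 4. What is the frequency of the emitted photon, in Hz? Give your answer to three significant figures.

E_1 = h²/(8m_eL²) = 1.819×10^-20 J and ΔE = (6² − 4²)E_1 = 3.638×10^-19 J.
f = ΔE/h = 3.638×10^-19/6.626×10^-34 = 5.49×10^14 Hz.

f = 5.49×10^14 Hz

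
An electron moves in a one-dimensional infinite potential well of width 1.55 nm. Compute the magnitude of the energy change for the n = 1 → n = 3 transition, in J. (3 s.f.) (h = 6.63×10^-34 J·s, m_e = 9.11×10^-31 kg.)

E_1 = h²/(8m_eL²) = 2.510×10^-20 J.
|ΔE| = |1² − 3²|·E_1 = 8·2.510×10^-20 J = 2.01×10^-19 J.

|ΔE| = 2.01×10^-19 J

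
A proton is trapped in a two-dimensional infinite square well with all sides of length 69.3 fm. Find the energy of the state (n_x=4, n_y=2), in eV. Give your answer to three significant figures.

For a 2D rectangular well E = (h²/8m_p)·Σ n_i²/L_i² = (6.626×10^-34)²/(8·1.673×10^-27) · [4²/(69.3 fm)² + 2²/(69.3 fm)²].
Evaluating gives E = 1.366×10^-13 J = 8.53×10^5 eV.

E = 8.53×10^5 eV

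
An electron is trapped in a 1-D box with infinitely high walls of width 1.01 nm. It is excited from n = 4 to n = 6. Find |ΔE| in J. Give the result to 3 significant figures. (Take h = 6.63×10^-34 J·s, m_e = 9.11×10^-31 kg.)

E_1 = h²/(8m_eL²) = 5.913×10^-20 J.
|ΔE| = |4² − 6²|·E_1 = 20·5.913×10^-20 J = 1.18×10^-18 J.

|ΔE| = 1.18×10^-18 J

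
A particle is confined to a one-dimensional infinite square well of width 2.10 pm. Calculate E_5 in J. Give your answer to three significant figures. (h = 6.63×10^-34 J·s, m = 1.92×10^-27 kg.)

E_5 = 1.62×10^-16 J

For an infinite well E_n = n²h²/(8mL²), so E_1 = h²/(8mL²) = (6.63×10^-34)²/(8·1.92×10^-27·(2.10×10^-12 m)²) = 6.489×10^-18 J.
Then E_5 = 5²·E_1 = 25·6.489×10^-18 J = 1.62×10^-16 J.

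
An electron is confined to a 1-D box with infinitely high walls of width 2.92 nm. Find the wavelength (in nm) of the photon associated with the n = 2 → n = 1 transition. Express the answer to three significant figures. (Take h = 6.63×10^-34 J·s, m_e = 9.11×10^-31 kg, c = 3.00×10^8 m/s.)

E_1 = h²/(8m_eL²) = 7.074×10^-21 J, so ΔE = (2² − 1²)E_1 = 2.122×10^-20 J.
λ = hc/ΔE = (6.63×10^-34·3.00×10^8)/2.122×10^-20 = 9.37×10^-6 m = 9.37×10^3 nm.

λ = 9.37×10^3 nm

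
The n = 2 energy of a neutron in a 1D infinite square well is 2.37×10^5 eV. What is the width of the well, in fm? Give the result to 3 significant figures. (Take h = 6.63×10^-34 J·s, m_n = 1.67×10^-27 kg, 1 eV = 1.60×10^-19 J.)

From E_n = n²h²/(8m_nL²), L = n·h/√(8m_nE_n).
E_2 = 2.37×10^5 eV = 3.792×10^-14 J, so L = 2·6.63×10^-34/√(8·1.67×10^-27·3.792×10^-14) = 5.89×10^-14 m = 58.9 fm.

L = 58.9 fm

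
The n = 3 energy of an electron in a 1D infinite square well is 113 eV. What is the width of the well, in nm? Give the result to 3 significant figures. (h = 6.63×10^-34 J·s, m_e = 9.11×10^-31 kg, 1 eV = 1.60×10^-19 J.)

L = 0.173 nm

From E_n = n²h²/(8m_eL²), L = n·h/√(8m_eE_n).
E_3 = 113 eV = 1.808×10^-17 J, so L = 3·6.63×10^-34/√(8·9.11×10^-31·1.808×10^-17) = 1.73×10^-10 m = 0.173 nm.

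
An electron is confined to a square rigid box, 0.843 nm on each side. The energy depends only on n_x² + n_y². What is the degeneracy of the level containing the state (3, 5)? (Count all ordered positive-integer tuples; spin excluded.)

degeneracy = 2

The level has n_x² + n_y² = 34. The ordered positive-integer solutions are (3, 5), (5, 3).
That gives 2 states.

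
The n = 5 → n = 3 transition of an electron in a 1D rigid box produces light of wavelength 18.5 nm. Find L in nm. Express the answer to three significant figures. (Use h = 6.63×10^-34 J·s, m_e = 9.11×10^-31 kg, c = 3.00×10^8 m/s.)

L = 0.300 nm

The photon carries ΔE = hc/λ = 6.63×10^-34·3.00×10^8/1.85×10^-8 m = 1.075×10^-17 J.
Since ΔE = (5² − 3²)E_1, E_1 = 6.719×10^-19 J, and L = h/√(8m_eE_1) = 3.00×10^-10 m = 0.300 nm.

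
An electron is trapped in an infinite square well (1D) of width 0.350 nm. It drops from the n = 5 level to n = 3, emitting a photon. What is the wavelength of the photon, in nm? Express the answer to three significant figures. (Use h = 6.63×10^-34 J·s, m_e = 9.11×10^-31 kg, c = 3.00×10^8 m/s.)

E_1 = h²/(8m_eL²) = 4.924×10^-19 J, so ΔE = (5² − 3²)E_1 = 7.878×10^-18 J.
λ = hc/ΔE = (6.63×10^-34·3.00×10^8)/7.878×10^-18 = 2.52×10^-8 m = 25.2 nm.

λ = 25.2 nm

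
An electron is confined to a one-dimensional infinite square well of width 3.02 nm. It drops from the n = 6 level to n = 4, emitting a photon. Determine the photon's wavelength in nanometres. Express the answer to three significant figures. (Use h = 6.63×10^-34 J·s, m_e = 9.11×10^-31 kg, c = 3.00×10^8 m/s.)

E_1 = h²/(8m_eL²) = 6.613×10^-21 J, so ΔE = (6² − 4²)E_1 = 1.323×10^-19 J.
λ = hc/ΔE = (6.63×10^-34·3.00×10^8)/1.323×10^-19 = 1.50×10^-6 m = 1.50×10^3 nm.

λ = 1.50×10^3 nm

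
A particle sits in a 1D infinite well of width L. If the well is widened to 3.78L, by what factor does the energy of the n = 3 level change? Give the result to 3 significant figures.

0.0700

E_n ∝ 1/L², so the energy scales by 1/3.78² = 0.0700.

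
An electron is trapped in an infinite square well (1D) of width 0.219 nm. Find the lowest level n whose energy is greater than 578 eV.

E_1 = h²/(8m_eL²) = 1.256×10^-18 J = 7.840 eV.
Need n² > 578/7.840 = 73.72, i.e. n > 8.586.
The smallest integer satisfying this is n = 9.

n = 9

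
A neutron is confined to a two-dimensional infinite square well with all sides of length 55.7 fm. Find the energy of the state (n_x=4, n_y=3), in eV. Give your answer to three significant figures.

E = 1.65×10^6 eV

For a 2D rectangular well E = (h²/8m_n)·Σ n_i²/L_i² = (6.626×10^-34)²/(8·1.675×10^-27) · [4²/(55.7 fm)² + 3²/(55.7 fm)²].
Evaluating gives E = 2.640×10^-13 J = 1.65×10^6 eV.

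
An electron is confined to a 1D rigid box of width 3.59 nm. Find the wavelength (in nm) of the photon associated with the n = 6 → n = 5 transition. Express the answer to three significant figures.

E_1 = h²/(8m_eL²) = 4.675×10^-21 J, so ΔE = (6² − 5²)E_1 = 5.143×10^-20 J.
λ = hc/ΔE = (6.626×10^-34·2.998×10^8)/5.143×10^-20 = 3.86×10^-6 m = 3.86×10^3 nm.

λ = 3.86×10^3 nm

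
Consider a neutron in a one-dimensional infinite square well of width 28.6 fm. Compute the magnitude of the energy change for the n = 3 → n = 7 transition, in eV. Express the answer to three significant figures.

E_1 = h²/(8m_nL²) = 4.006×10^-14 J.
|ΔE| = |3² − 7²|·E_1 = 40·4.006×10^-14 J = 1.602×10^-12 J = 1.00×10^7 eV.

|ΔE| = 1.00×10^7 eV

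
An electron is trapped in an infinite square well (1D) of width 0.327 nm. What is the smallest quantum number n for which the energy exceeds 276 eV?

n = 9

E_1 = h²/(8m_eL²) = 5.634×10^-19 J = 3.517 eV.
Need n² > 276/3.517 = 78.48, i.e. n > 8.859.
The smallest integer satisfying this is n = 9.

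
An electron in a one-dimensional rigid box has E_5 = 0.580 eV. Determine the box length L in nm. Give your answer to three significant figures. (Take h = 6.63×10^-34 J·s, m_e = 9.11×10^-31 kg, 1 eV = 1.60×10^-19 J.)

L = 4.03 nm

From E_n = n²h²/(8m_eL²), L = n·h/√(8m_eE_n).
E_5 = 0.580 eV = 9.280×10^-20 J, so L = 5·6.63×10^-34/√(8·9.11×10^-31·9.280×10^-20) = 4.03×10^-9 m = 4.03 nm.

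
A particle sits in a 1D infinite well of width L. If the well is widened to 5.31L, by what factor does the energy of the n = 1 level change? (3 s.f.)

E_n ∝ 1/L², so the energy scales by 1/5.31² = 0.0355.

0.0355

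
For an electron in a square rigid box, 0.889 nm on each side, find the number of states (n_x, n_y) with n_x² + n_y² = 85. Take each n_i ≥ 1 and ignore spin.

The level has n_x² + n_y² = 85. The ordered positive-integer solutions are (2, 9), (6, 7), (7, 6), (9, 2).
That gives 4 states.

degeneracy = 4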